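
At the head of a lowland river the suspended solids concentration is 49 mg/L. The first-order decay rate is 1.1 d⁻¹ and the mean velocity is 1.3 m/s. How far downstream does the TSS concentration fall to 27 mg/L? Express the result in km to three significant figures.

From C = C₀·e^(−kt), t = ln(C₀/C)/k = ln(49/27)/1.1 = 0.596/1.1 = 0.5418 d.
Distance = v·t = 1.3 m/s × 4.681e+04 s = 6.086e+04 m = 60.86 km.

60.9 km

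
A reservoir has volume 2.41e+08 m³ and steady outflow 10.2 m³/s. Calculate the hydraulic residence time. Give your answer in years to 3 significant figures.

Q = 10.2 m³/s × 3.156e+07 s/yr = 3.219e+08 m³/yr.
Hydraulic residence time τ = V/Q = 2.41e+08/3.219e+08 = 0.7487 yr.

0.749 yr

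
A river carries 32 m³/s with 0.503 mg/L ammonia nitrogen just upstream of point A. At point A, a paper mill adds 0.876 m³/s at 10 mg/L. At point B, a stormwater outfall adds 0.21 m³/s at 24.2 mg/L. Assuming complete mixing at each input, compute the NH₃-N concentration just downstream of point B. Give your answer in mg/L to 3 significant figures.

After input A: C = (32·0.503 + 0.876·10) / 32.88 = 0.7561 mg/L.
After input B: C = (32.88·0.7561 + 0.21·24.2) / 33.09 = 0.9049 mg/L.

0.905 mg/L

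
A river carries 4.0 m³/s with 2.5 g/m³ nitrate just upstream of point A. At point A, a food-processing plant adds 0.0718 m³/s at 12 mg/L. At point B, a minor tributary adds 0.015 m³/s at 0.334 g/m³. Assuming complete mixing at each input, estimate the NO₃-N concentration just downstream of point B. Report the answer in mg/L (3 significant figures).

2.66 mg/L

After input A: C = (4·2.5 + 0.0718·12) / 4.072 = 2.668 mg/L.
After input B: C = (4.072·2.668 + 0.015·0.334) / 4.087 = 2.659 mg/L.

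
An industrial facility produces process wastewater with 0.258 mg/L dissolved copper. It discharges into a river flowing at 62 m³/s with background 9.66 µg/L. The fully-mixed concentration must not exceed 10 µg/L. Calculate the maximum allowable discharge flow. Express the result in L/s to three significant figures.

9.66 µg/L = 0.00966 mg/L.
10 µg/L = 0.01 mg/L.
Mass balance at complete mixing: C_std·(Q_w + Q_r) = Q_w·C_e + Q_r·C_b.
Rearranging, Q_w = Q_r·(C_std − C_b)/(C_e − C_std) = 62·(0.01 − 0.00966) / (0.258 − 0.01) = 0.085 m³/s.
= 85 L/s.

85.0 L/s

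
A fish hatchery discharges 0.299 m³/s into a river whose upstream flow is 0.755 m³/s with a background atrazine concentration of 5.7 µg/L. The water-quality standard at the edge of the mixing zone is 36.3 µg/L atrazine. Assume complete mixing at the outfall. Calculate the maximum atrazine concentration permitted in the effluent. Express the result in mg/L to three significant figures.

0.114 mg/L

5.7 µg/L = 0.0057 mg/L.
36.3 µg/L = 0.0363 mg/L.
Mass balance: 0.0363·1.054 = 0.299·Cₑ + 0.755·0.0057.
Cₑ = (0.03826 − 0.004304) / 0.299 = 0.1136 mg/L.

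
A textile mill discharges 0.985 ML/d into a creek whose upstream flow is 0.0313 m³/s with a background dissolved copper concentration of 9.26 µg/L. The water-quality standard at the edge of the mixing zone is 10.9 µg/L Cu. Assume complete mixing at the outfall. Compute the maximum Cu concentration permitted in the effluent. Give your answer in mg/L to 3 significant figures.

0.0154 mg/L

0.985 ML/d = 0.0114 m³/s.
9.26 µg/L = 0.00926 mg/L.
10.9 µg/L = 0.0109 mg/L.
Mass balance: 0.0109·0.0427 = 0.0114·Cₑ + 0.0313·0.00926.
Cₑ = (0.0004654 − 0.0002898) / 0.0114 = 0.0154 mg/L.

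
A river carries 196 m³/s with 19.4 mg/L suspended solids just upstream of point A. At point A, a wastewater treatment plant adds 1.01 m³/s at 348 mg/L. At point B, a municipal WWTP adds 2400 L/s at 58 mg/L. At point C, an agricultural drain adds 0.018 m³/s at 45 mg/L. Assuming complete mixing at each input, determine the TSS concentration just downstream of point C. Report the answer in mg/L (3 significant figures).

21.5 mg/L

After input A: C = (196·19.4 + 1.01·348) / 197 = 21.08 mg/L.
2400 L/s = 2.4 m³/s.
After input B: C = (197·21.08 + 2.4·58) / 199.4 = 21.53 mg/L.
After input C: C = (199.4·21.53 + 0.018·45) / 199.4 = 21.53 mg/L.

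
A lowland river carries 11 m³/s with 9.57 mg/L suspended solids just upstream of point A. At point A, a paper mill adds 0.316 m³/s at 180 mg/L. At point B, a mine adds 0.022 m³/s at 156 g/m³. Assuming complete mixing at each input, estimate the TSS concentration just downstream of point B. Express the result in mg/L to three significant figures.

After input A: C = (11·9.57 + 0.316·180) / 11.32 = 14.33 mg/L.
After input B: C = (11.32·14.33 + 0.022·156) / 11.34 = 14.6 mg/L.

14.6 mg/L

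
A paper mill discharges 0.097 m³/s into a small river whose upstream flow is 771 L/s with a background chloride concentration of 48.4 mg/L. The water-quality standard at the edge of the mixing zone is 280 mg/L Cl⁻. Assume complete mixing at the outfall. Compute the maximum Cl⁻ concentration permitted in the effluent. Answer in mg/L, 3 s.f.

2120 mg/L

771 L/s = 0.771 m³/s.
Mass balance: 280·0.868 = 0.097·Cₑ + 0.771·48.4.
Cₑ = (243 − 37.32) / 0.097 = 2121 mg/L.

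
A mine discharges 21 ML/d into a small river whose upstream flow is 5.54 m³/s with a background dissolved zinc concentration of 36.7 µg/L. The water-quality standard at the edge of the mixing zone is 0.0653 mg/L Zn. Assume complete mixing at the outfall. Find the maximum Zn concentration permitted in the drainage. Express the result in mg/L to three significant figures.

0.717 mg/L

21 ML/d = 0.2431 m³/s.
36.7 µg/L = 0.0367 mg/L.
Mass balance: 0.0653·5.783 = 0.2431·Cₑ + 5.54·0.0367.
Cₑ = (0.3776 − 0.2033) / 0.2431 = 0.7172 mg/L.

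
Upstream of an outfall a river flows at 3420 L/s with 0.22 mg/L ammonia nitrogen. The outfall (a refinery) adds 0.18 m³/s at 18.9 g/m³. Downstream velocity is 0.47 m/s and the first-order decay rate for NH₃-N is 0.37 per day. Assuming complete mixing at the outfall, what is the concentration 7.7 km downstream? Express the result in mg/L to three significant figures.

1.08 mg/L

3420 L/s = 3.42 m³/s.
After complete mixing, C₀ = (0.18·18.9 + 3.42·0.22) / 3.6 = 1.154 mg/L.
Travel time t = 7700 m / 0.47 m/s = 1.638e+04 s = 0.1896 d.
C = 1.154·exp(−0.37·0.1896) = 1.154·0.9322 = 1.076 mg/L.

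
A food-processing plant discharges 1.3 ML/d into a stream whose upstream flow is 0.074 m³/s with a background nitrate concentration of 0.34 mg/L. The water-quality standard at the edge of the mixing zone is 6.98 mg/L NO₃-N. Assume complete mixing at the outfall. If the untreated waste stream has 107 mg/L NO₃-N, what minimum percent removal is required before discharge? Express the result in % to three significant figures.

1.3 ML/d = 0.01505 m³/s.
Mass balance: 6.98·0.08905 = 0.01505·Cₑ + 0.074·0.34.
Cₑ = (0.6215 − 0.02516) / 0.01505 = 39.64 mg/L.
Required removal = 1 − 39.64/107 = 62.96 %.

63.0 %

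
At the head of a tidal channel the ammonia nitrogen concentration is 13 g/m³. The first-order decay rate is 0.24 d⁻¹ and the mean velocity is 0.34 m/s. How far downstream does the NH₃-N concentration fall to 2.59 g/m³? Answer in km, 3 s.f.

From C = C₀·e^(−kt), t = ln(C₀/C)/k = ln(13/2.59)/0.24 = 1.613/0.24 = 6.722 d.
Distance = v·t = 0.34 m/s × 5.808e+05 s = 1.975e+05 m = 197.5 km.

197 km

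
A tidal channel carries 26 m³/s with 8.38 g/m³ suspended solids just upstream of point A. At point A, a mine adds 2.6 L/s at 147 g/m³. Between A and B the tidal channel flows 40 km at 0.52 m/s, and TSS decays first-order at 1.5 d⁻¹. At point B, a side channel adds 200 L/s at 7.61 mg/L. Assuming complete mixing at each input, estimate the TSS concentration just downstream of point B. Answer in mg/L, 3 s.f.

2.25 mg/L

2.6 L/s = 0.0026 m³/s.
After input A: C = (26·8.38 + 0.0026·147) / 26 = 8.394 mg/L.
Over the 40 km reach to input B (t = 7.692e+04 s = 0.8903 d), decay gives C = 8.394·exp(−1.5·0.8903) = 2.208 mg/L.
200 L/s = 0.2 m³/s.
After input B: C = (26·2.208 + 0.2·7.61) / 26.2 = 2.249 mg/L.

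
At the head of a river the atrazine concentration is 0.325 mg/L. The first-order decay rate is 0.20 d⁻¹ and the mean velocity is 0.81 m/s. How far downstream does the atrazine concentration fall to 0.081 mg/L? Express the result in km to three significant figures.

From C = C₀·e^(−kt), t = ln(C₀/C)/k = ln(0.325/0.081)/0.20 = 1.389/0.20 = 6.947 d.
Distance = v·t = 0.81 m/s × 6.002e+05 s = 4.862e+05 m = 486.2 km.

486 km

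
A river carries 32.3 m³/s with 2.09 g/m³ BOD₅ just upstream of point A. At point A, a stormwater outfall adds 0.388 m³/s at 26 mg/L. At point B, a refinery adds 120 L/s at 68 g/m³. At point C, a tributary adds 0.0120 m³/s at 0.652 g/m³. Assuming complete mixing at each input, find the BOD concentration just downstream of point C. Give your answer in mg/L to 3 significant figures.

2.61 mg/L

After input A: C = (32.3·2.09 + 0.388·26) / 32.69 = 2.374 mg/L.
120 L/s = 0.12 m³/s.
After input B: C = (32.69·2.374 + 0.12·68) / 32.81 = 2.614 mg/L.
After input C: C = (32.81·2.614 + 0.012·0.652) / 32.82 = 2.613 mg/L.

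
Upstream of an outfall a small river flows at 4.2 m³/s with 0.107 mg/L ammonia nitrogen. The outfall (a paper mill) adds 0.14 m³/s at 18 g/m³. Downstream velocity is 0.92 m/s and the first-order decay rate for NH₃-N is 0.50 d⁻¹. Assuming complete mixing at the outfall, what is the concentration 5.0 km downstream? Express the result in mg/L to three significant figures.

After complete mixing, C₀ = (0.14·18 + 4.2·0.107) / 4.34 = 0.6842 mg/L.
Travel time t = 5000 m / 0.92 m/s = 5435 s = 0.0629 d.
C = 0.6842·exp(−0.50·0.0629) = 0.6842·0.969 = 0.663 mg/L.

0.663 mg/L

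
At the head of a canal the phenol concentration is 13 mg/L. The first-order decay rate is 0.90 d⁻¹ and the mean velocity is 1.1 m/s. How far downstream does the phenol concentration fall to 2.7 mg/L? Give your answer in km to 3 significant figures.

166 km

From C = C₀·e^(−kt), t = ln(C₀/C)/k = ln(13/2.7)/0.90 = 1.572/0.90 = 1.746 d.
Distance = v·t = 1.1 m/s × 1.509e+05 s = 1.66e+05 m = 166 km.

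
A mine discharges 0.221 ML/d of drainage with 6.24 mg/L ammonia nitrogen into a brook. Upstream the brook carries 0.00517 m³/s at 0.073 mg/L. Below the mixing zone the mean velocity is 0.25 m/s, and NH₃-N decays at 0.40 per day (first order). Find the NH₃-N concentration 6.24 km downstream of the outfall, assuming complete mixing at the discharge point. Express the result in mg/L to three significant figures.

1.88 mg/L

0.221 ML/d = 0.002558 m³/s.
After complete mixing, C₀ = (0.002558·6.24 + 0.00517·0.073) / 0.007728 = 2.114 mg/L.
Travel time t = 6240 m / 0.25 m/s = 2.496e+04 s = 0.2889 d.
C = 2.114·exp(−0.40·0.2889) = 2.114·0.8909 = 1.884 mg/L.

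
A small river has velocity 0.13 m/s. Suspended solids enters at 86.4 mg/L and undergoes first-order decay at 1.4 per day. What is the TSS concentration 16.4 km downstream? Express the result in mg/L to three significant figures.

Travel time t = 16.4 km / 0.13 m/s = 1.64e+04/0.13 = 1.262e+05 s = 1.46 d.
First-order decay: C = 86.4·exp(−1.4·1.46) = 86.4·0.1295 = 11.19 mg/L.

11.2 mg/L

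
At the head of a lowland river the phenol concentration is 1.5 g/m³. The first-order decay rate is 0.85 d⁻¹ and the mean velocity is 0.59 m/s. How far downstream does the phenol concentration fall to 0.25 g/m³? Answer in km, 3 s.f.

From C = C₀·e^(−kt), t = ln(C₀/C)/k = ln(1.5/0.25)/0.85 = 1.792/0.85 = 2.108 d.
Distance = v·t = 0.59 m/s × 1.821e+05 s = 1.075e+05 m = 107.5 km.

107 km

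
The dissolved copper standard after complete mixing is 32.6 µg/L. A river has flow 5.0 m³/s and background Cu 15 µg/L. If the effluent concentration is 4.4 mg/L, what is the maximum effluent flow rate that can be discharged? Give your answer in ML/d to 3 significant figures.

1.74 ML/d

15 µg/L = 0.015 mg/L.
32.6 µg/L = 0.0326 mg/L.
Mass balance at complete mixing: C_std·(Q_w + Q_r) = Q_w·C_e + Q_r·C_b.
Rearranging, Q_w = Q_r·(C_std − C_b)/(C_e − C_std) = 5.0·(0.0326 − 0.015) / (4.4 − 0.0326) = 0.02015 m³/s.
= 1.741 ML/d.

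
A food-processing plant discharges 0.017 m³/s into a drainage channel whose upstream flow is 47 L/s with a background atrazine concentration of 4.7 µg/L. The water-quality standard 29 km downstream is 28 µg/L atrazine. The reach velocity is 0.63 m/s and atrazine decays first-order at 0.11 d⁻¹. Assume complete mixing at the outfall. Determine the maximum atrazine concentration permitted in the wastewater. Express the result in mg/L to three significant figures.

0.0988 mg/L

47 L/s = 0.047 m³/s.
4.7 µg/L = 0.0047 mg/L.
28 µg/L = 0.028 mg/L.
Travel time to the compliance point: t = 2.9e+04/0.63 = 4.603e+04 s = 0.5328 d; decay factor exp(−0.11·0.5328) = 0.9431.
So the concentration just after mixing may be at most 0.028/0.9431 = 0.02969 mg/L.
Mass balance: 0.02969·0.064 = 0.017·Cₑ + 0.047·0.0047.
Cₑ = (0.0019 − 0.0002209) / 0.017 = 0.09878 mg/L.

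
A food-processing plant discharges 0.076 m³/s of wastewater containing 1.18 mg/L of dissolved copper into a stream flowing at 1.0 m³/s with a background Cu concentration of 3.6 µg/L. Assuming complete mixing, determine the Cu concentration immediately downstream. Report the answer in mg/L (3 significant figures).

3.6 µg/L = 0.0036 mg/L.
By mass balance at complete mixing, C = (0.076·1.18 + 1·0.0036) / (0.076 + 1) = 0.09328/1.076 = 0.08669 mg/L.

0.0867 mg/L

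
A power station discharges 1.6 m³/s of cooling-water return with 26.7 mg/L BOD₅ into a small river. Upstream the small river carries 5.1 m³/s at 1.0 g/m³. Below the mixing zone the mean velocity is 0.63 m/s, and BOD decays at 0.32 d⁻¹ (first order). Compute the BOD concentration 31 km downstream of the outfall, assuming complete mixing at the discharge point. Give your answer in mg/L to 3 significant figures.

5.95 mg/L

After complete mixing, C₀ = (1.6·26.7 + 5.1·1) / 6.7 = 7.137 mg/L.
Travel time t = 3.1e+04 m / 0.63 m/s = 4.921e+04 s = 0.5695 d.
C = 7.137·exp(−0.32·0.5695) = 7.137·0.8334 = 5.948 mg/L.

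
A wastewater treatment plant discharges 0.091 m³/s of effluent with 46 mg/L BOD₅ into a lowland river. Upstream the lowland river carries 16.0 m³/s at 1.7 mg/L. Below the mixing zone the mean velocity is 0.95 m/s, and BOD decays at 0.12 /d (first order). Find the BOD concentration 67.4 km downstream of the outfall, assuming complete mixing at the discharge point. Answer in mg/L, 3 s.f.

1.77 mg/L

After complete mixing, C₀ = (0.091·46 + 16·1.7) / 16.09 = 1.951 mg/L.
Travel time t = 6.74e+04 m / 0.95 m/s = 7.095e+04 s = 0.8212 d.
C = 1.951·exp(−0.12·0.8212) = 1.951·0.9062 = 1.767 mg/L.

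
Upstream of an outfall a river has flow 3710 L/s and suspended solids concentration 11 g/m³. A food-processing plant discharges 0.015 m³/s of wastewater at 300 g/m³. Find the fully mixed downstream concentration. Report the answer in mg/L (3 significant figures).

3710 L/s = 3.71 m³/s.
Flow-weighted mixing gives C = (0.015·300 + 3.71·11) / (0.015 + 3.71) = 45.31/3.725 = 12.16 mg/L.

12.2 mg/L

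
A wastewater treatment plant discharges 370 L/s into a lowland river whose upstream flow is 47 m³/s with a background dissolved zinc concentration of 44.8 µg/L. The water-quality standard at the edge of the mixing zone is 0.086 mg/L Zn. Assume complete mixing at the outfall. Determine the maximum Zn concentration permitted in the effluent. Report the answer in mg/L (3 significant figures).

5.32 mg/L

370 L/s = 0.37 m³/s.
44.8 µg/L = 0.0448 mg/L.
Mass balance: 0.086·47.37 = 0.37·Cₑ + 47·0.0448.
Cₑ = (4.074 − 2.106) / 0.37 = 5.32 mg/L.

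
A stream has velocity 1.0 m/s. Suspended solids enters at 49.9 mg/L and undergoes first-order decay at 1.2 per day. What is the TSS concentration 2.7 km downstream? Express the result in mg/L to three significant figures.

Travel time t = 2.7 km / 1.0 m/s = 2700/1.0 = 2700 s = 0.03125 d.
First-order decay: C = 49.9·exp(−1.2·0.03125) = 49.9·0.9632 = 48.06 mg/L.

48.1 mg/L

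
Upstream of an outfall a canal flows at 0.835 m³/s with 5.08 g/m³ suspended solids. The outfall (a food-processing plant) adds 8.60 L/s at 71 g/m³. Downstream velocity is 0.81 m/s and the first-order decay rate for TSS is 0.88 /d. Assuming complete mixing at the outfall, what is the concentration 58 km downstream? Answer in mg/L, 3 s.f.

2.77 mg/L

8.60 L/s = 0.0086 m³/s.
After complete mixing, C₀ = (0.0086·71 + 0.835·5.08) / 0.8436 = 5.752 mg/L.
Travel time t = 5.8e+04 m / 0.81 m/s = 7.16e+04 s = 0.8288 d.
C = 5.752·exp(−0.88·0.8288) = 5.752·0.4822 = 2.774 mg/L.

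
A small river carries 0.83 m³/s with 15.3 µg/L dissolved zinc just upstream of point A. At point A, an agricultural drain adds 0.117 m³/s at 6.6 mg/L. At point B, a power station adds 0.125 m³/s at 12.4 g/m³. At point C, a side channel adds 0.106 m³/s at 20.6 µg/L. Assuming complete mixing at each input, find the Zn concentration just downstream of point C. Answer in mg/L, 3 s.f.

1.98 mg/L

15.3 µg/L = 0.0153 mg/L.
After input A: C = (0.83·0.0153 + 0.117·6.6) / 0.947 = 0.8288 mg/L.
After input B: C = (0.947·0.8288 + 0.125·12.4) / 1.072 = 2.178 mg/L.
20.6 µg/L = 0.0206 mg/L.
After input C: C = (1.072·2.178 + 0.106·0.0206) / 1.178 = 1.984 mg/L.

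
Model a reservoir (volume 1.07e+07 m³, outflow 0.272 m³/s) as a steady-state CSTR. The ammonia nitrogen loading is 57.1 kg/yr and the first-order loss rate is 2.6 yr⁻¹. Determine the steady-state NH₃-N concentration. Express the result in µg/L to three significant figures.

1.57 µg/L

Outflow Q = 0.272 m³/s × 3.156e+07 s/yr = 8.584e+06 m³/yr.
Steady-state CSTR mass balance: W = Q·C + k·V·C, so C = W/(Q + kV).
Q + kV = 8.584e+06 + 2.6·1.07e+07 = 3.64e+07 m³/yr.
C = 57.1/3.64e+07 = 1.569e-06 kg/m³ = 0.001569 mg/L = 1.569 µg/L.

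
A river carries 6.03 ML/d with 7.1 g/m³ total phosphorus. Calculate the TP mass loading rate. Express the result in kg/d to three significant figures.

6.03 ML/d = 0.06979 m³/s.
Mass flux = Q·C = 0.06979 m³/s × 7.1 g/m³ = 0.4955 g/s.
= 0.4955 g/s × 86.4 = 42.81 kg/d.

42.8 kg/d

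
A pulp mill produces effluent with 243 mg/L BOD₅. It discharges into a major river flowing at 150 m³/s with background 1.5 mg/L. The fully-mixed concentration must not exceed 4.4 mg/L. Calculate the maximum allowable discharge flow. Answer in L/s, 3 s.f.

1820 L/s

Mass balance at complete mixing: C_std·(Q_w + Q_r) = Q_w·C_e + Q_r·C_b.
Rearranging, Q_w = Q_r·(C_std − C_b)/(C_e − C_std) = 150·(4.4 − 1.5) / (243 − 4.4) = 1.823 m³/s.
= 1823 L/s.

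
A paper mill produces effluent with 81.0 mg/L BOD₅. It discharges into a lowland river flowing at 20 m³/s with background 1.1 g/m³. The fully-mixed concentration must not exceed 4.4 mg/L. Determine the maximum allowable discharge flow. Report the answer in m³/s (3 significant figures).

0.862 m³/s

Mass balance at complete mixing: C_std·(Q_w + Q_r) = Q_w·C_e + Q_r·C_b.
Rearranging, Q_w = Q_r·(C_std − C_b)/(C_e − C_std) = 20·(4.4 − 1.1) / (81 − 4.4) = 0.8616 m³/s.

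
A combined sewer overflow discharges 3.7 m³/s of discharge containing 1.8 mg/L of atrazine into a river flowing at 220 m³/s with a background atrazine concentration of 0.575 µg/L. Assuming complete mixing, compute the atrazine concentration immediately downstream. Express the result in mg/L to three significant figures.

0.575 µg/L = 0.000575 mg/L.
Flow-weighted mixing gives C = (3.7·1.8 + 220·0.000575) / (3.7 + 220) = 6.787/223.7 = 0.03034 mg/L.

0.0303 mg/L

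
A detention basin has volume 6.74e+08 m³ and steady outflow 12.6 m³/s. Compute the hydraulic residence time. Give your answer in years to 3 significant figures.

1.70 yr

Q = 12.6 m³/s × 3.156e+07 s/yr = 3.976e+08 m³/yr.
Hydraulic residence time τ = V/Q = 6.74e+08/3.976e+08 = 1.695 yr.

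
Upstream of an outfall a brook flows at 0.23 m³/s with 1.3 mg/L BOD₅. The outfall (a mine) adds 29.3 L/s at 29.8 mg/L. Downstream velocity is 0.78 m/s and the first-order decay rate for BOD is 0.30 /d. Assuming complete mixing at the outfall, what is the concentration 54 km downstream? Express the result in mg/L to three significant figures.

29.3 L/s = 0.0293 m³/s.
After complete mixing, C₀ = (0.0293·29.8 + 0.23·1.3) / 0.2593 = 4.52 mg/L.
Travel time t = 5.4e+04 m / 0.78 m/s = 6.923e+04 s = 0.8013 d.
C = 4.52·exp(−0.30·0.8013) = 4.52·0.7863 = 3.555 mg/L.

3.55 mg/L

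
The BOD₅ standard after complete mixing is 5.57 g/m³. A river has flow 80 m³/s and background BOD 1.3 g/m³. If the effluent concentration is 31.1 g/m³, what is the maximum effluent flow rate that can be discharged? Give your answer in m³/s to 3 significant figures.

Mass balance at complete mixing: C_std·(Q_w + Q_r) = Q_w·C_e + Q_r·C_b.
Rearranging, Q_w = Q_r·(C_std − C_b)/(C_e − C_std) = 80·(5.57 − 1.3) / (31.1 − 5.57) = 13.38 m³/s.

13.4 m³/s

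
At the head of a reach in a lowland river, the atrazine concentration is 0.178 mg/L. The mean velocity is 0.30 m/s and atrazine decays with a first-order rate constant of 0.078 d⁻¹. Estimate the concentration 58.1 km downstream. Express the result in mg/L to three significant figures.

0.149 mg/L

Travel time t = 58.1 km / 0.30 m/s = 5.81e+04/0.30 = 1.937e+05 s = 2.242 d.
First-order decay: C = 0.178·exp(−0.078·2.242) = 0.178·0.8396 = 0.1494 mg/L.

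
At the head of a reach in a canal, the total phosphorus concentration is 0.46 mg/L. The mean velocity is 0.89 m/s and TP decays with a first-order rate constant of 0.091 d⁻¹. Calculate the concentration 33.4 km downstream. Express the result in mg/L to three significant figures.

Travel time t = 33.4 km / 0.89 m/s = 3.34e+04/0.89 = 3.753e+04 s = 0.4344 d.
First-order decay: C = 0.46·exp(−0.091·0.4344) = 0.46·0.9612 = 0.4422 mg/L.

0.442 mg/L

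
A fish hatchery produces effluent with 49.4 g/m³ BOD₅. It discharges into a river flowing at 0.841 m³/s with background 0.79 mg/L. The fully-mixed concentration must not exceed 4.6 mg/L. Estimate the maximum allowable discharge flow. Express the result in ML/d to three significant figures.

6.18 ML/d

Mass balance at complete mixing: C_std·(Q_w + Q_r) = Q_w·C_e + Q_r·C_b.
Rearranging, Q_w = Q_r·(C_std − C_b)/(C_e − C_std) = 0.841·(4.6 − 0.79) / (49.4 − 4.6) = 0.07152 m³/s.
= 6.18 ML/d.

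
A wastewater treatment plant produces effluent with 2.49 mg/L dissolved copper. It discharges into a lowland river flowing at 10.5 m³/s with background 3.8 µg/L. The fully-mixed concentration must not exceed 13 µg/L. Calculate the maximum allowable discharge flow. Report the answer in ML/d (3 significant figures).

3.8 µg/L = 0.0038 mg/L.
13 µg/L = 0.013 mg/L.
Mass balance at complete mixing: C_std·(Q_w + Q_r) = Q_w·C_e + Q_r·C_b.
Rearranging, Q_w = Q_r·(C_std − C_b)/(C_e − C_std) = 10.5·(0.013 − 0.0038) / (2.49 − 0.013) = 0.039 m³/s.
= 3.369 ML/d.

3.37 ML/d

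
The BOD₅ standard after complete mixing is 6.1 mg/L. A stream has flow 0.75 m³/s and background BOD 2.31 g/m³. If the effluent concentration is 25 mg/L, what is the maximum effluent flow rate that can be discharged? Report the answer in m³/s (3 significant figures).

Mass balance at complete mixing: C_std·(Q_w + Q_r) = Q_w·C_e + Q_r·C_b.
Rearranging, Q_w = Q_r·(C_std − C_b)/(C_e − C_std) = 0.75·(6.1 − 2.31) / (25 − 6.1) = 0.1504 m³/s.

0.150 m³/s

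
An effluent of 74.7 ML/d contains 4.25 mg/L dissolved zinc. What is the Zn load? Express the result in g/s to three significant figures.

3.67 g/s

74.7 ML/d = 0.8646 m³/s.
Mass flux = Q·C = 0.8646 m³/s × 4.25 g/m³ = 3.674 g/s.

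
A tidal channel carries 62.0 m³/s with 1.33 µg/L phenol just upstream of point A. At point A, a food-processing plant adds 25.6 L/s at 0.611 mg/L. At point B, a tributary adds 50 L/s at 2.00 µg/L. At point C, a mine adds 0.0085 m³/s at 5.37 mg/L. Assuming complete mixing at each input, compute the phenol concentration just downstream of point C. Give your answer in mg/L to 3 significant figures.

1.33 µg/L = 0.00133 mg/L.
25.6 L/s = 0.0256 m³/s.
After input A: C = (62·0.00133 + 0.0256·0.611) / 62.03 = 0.001582 mg/L.
50 L/s = 0.05 m³/s.
2.00 µg/L = 0.002 mg/L.
After input B: C = (62.03·0.001582 + 0.05·0.002) / 62.08 = 0.001582 mg/L.
After input C: C = (62.08·0.001582 + 0.0085·5.37) / 62.08 = 0.002317 mg/L.

0.00232 mg/L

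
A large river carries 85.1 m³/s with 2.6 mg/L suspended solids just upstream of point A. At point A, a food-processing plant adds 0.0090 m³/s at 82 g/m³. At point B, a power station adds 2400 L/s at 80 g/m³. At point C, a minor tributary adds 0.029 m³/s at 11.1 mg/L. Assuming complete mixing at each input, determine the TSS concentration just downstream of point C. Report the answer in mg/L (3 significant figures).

After input A: C = (85.1·2.6 + 0.009·82) / 85.11 = 2.608 mg/L.
2400 L/s = 2.4 m³/s.
After input B: C = (85.11·2.608 + 2.4·80) / 87.51 = 4.731 mg/L.
After input C: C = (87.51·4.731 + 0.029·11.1) / 87.54 = 4.733 mg/L.

4.73 mg/L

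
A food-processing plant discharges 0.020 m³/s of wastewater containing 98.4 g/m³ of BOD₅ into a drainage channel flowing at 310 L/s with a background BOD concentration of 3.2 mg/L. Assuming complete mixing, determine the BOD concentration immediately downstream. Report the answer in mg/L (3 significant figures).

310 L/s = 0.31 m³/s.
Flow-weighted mixing gives C = (0.02·98.4 + 0.31·3.2) / (0.02 + 0.31) = 2.96/0.33 = 8.97 mg/L.

8.97 mg/L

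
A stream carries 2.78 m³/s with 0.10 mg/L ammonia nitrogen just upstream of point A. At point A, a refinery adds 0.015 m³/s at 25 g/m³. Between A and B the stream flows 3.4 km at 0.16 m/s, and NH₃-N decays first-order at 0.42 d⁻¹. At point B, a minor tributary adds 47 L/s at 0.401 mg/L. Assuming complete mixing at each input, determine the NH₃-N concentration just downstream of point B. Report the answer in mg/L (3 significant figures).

0.214 mg/L

After input A: C = (2.78·0.1 + 0.015·25) / 2.795 = 0.2336 mg/L.
Over the 3.4 km reach to input B (t = 2.125e+04 s = 0.2459 d), decay gives C = 0.2336·exp(−0.42·0.2459) = 0.2107 mg/L.
47 L/s = 0.047 m³/s.
After input B: C = (2.795·0.2107 + 0.047·0.401) / 2.842 = 0.2138 mg/L.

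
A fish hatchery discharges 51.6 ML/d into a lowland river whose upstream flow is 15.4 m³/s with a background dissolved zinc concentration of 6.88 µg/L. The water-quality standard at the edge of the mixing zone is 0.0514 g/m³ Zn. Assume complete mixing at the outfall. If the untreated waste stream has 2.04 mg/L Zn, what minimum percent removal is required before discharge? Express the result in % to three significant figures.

41.2 %

51.6 ML/d = 0.5972 m³/s.
6.88 µg/L = 0.00688 mg/L.
Mass balance: 0.0514·16 = 0.5972·Cₑ + 15.4·0.00688.
Cₑ = (0.8223 − 0.106) / 0.5972 = 1.199 mg/L.
Required removal = 1 − 1.199/2.04 = 41.21 %.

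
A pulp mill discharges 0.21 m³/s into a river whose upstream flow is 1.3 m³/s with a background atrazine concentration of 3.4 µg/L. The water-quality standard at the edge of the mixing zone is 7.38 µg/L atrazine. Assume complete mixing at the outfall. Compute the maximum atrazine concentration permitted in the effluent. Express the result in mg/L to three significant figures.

0.0320 mg/L

3.4 µg/L = 0.0034 mg/L.
7.38 µg/L = 0.00738 mg/L.
Mass balance: 0.00738·1.51 = 0.21·Cₑ + 1.3·0.0034.
Cₑ = (0.01114 − 0.00442) / 0.21 = 0.03202 mg/L.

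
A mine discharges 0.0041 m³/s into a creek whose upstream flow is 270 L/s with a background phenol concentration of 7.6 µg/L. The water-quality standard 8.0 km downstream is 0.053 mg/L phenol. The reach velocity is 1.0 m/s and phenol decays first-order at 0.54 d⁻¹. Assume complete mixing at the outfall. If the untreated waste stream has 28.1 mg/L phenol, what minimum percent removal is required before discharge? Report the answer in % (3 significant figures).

270 L/s = 0.27 m³/s.
7.6 µg/L = 0.0076 mg/L.
Travel time to the compliance point: t = 8000/1.0 = 8000 s = 0.09259 d; decay factor exp(−0.54·0.09259) = 0.9512.
So the concentration just after mixing may be at most 0.053/0.9512 = 0.05572 mg/L.
Mass balance: 0.05572·0.2741 = 0.0041·Cₑ + 0.27·0.0076.
Cₑ = (0.01527 − 0.002052) / 0.0041 = 3.224 mg/L.
Required removal = 1 − 3.224/28.1 = 88.53 %.

88.5 %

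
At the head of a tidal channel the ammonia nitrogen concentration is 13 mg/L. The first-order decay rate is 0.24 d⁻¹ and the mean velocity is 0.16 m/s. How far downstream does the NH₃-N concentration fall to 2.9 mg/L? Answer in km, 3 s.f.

From C = C₀·e^(−kt), t = ln(C₀/C)/k = ln(13/2.9)/0.24 = 1.5/0.24 = 6.251 d.
Distance = v·t = 0.16 m/s × 5.401e+05 s = 8.641e+04 m = 86.41 km.

86.4 km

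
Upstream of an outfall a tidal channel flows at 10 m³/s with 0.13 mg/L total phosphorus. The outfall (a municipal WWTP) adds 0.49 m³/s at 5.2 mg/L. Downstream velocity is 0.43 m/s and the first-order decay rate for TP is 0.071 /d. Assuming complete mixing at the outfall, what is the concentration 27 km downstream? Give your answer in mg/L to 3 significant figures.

0.348 mg/L

After complete mixing, C₀ = (0.49·5.2 + 10·0.13) / 10.49 = 0.3668 mg/L.
Travel time t = 2.7e+04 m / 0.43 m/s = 6.279e+04 s = 0.7267 d.
C = 0.3668·exp(−0.071·0.7267) = 0.3668·0.9497 = 0.3484 mg/L.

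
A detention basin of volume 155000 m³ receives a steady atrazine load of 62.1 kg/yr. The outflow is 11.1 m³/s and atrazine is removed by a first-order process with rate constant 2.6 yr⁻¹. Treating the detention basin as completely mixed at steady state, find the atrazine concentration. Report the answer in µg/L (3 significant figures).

Outflow Q = 11.1 m³/s × 3.156e+07 s/yr = 3.503e+08 m³/yr.
Steady-state CSTR mass balance: W = Q·C + k·V·C, so C = W/(Q + kV).
Q + kV = 3.503e+08 + 2.6·155000 = 3.507e+08 m³/yr.
C = 62.1/3.507e+08 = 1.771e-07 kg/m³ = 0.0001771 mg/L = 0.1771 µg/L.

0.177 µg/L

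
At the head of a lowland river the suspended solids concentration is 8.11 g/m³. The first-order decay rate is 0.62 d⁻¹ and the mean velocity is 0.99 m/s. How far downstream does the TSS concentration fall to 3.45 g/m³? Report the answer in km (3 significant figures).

From C = C₀·e^(−kt), t = ln(C₀/C)/k = ln(8.11/3.45)/0.62 = 0.8547/0.62 = 1.379 d.
Distance = v·t = 0.99 m/s × 1.191e+05 s = 1.179e+05 m = 117.9 km.

118 km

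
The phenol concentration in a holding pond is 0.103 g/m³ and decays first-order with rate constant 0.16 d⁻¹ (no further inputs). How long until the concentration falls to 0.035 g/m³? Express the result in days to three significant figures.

6.75 d

t = ln(C₀/C)/k = ln(0.103/0.035)/0.16 = 1.079/0.16 = 6.746 d.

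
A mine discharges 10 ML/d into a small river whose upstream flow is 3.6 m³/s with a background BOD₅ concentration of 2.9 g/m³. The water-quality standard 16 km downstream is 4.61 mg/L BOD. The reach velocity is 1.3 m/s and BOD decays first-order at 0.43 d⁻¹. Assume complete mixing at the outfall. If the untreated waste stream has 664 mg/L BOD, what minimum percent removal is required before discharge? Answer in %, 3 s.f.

89.9 %

10 ML/d = 0.1157 m³/s.
Travel time to the compliance point: t = 1.6e+04/1.3 = 1.231e+04 s = 0.1425 d; decay factor exp(−0.43·0.1425) = 0.9406.
So the concentration just after mixing may be at most 4.61/0.9406 = 4.901 mg/L.
Mass balance: 4.901·3.716 = 0.1157·Cₑ + 3.6·2.9.
Cₑ = (18.21 − 10.44) / 0.1157 = 67.15 mg/L.
Required removal = 1 − 67.15/664 = 89.89 %.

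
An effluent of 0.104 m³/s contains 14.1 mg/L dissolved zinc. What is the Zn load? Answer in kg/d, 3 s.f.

Mass flux = Q·C = 0.104 m³/s × 14.1 g/m³ = 1.466 g/s.
= 1.466 g/s × 86.4 = 126.7 kg/d.

127 kg/d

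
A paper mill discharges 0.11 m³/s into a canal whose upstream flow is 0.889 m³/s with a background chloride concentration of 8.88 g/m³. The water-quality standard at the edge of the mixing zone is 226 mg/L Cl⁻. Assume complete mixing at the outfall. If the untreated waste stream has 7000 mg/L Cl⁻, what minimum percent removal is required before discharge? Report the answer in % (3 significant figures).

71.7 %

Mass balance: 226·0.999 = 0.11·Cₑ + 0.889·8.88.
Cₑ = (225.8 − 7.894) / 0.11 = 1981 mg/L.
Required removal = 1 − 1981/7000 = 71.7 %.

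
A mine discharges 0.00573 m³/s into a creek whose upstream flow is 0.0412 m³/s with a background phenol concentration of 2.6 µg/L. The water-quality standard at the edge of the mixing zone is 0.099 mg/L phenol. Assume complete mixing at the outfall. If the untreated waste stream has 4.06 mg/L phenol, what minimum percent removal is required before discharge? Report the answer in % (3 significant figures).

2.6 µg/L = 0.0026 mg/L.
Mass balance: 0.099·0.04693 = 0.00573·Cₑ + 0.0412·0.0026.
Cₑ = (0.004646 − 0.0001071) / 0.00573 = 0.7921 mg/L.
Required removal = 1 − 0.7921/4.06 = 80.49 %.

80.5 %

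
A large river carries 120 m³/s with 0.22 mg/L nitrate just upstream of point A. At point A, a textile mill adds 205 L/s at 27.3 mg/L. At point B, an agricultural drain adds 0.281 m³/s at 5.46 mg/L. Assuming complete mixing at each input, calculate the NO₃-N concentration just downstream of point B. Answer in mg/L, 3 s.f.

0.278 mg/L

205 L/s = 0.205 m³/s.
After input A: C = (120·0.22 + 0.205·27.3) / 120.2 = 0.2662 mg/L.
After input B: C = (120.2·0.2662 + 0.281·5.46) / 120.5 = 0.2783 mg/L.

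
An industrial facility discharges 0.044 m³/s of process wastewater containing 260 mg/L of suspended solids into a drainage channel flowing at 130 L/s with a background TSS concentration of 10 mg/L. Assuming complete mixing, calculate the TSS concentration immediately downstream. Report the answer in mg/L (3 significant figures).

73.2 mg/L

130 L/s = 0.13 m³/s.
By mass balance at complete mixing, C = (0.044·260 + 0.13·10) / (0.044 + 0.13) = 12.74/0.174 = 73.22 mg/L.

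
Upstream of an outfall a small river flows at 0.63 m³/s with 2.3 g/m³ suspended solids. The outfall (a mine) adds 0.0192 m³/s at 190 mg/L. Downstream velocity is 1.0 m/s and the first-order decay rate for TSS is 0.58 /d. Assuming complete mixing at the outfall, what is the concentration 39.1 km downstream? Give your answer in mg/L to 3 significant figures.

6.04 mg/L

After complete mixing, C₀ = (0.0192·190 + 0.63·2.3) / 0.6492 = 7.851 mg/L.
Travel time t = 3.91e+04 m / 1.0 m/s = 3.91e+04 s = 0.4525 d.
C = 7.851·exp(−0.58·0.4525) = 7.851·0.7691 = 6.039 mg/L.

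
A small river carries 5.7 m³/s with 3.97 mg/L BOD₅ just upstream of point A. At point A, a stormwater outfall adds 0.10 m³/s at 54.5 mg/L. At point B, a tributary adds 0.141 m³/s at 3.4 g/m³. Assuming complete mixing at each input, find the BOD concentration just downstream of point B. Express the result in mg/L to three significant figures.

4.81 mg/L

After input A: C = (5.7·3.97 + 0.1·54.5) / 5.8 = 4.841 mg/L.
After input B: C = (5.8·4.841 + 0.141·3.4) / 5.941 = 4.807 mg/L.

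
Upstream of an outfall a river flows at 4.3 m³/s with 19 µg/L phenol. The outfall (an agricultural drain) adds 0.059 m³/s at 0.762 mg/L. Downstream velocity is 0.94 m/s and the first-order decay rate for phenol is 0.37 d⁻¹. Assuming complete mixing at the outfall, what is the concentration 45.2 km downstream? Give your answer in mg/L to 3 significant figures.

19 µg/L = 0.019 mg/L.
After complete mixing, C₀ = (0.059·0.762 + 4.3·0.019) / 4.359 = 0.02906 mg/L.
Travel time t = 4.52e+04 m / 0.94 m/s = 4.809e+04 s = 0.5565 d.
C = 0.02906·exp(−0.37·0.5565) = 0.02906·0.8139 = 0.02365 mg/L.

0.0236 mg/L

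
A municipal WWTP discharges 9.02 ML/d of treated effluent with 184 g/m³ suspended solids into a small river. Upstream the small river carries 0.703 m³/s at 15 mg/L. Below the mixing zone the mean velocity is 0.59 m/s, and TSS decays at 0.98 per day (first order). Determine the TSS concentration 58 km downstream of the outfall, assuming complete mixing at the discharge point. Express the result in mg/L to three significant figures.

12.1 mg/L

9.02 ML/d = 0.1044 m³/s.
After complete mixing, C₀ = (0.1044·184 + 0.703·15) / 0.8074 = 36.85 mg/L.
Travel time t = 5.8e+04 m / 0.59 m/s = 9.831e+04 s = 1.138 d.
C = 36.85·exp(−0.98·1.138) = 36.85·0.3279 = 12.08 mg/L.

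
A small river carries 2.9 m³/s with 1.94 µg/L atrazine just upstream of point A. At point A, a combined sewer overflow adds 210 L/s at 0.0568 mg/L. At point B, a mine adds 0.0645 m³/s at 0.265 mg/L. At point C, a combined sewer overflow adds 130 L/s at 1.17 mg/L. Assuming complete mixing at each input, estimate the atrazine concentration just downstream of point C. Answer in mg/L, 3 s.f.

1.94 µg/L = 0.00194 mg/L.
210 L/s = 0.21 m³/s.
After input A: C = (2.9·0.00194 + 0.21·0.0568) / 3.11 = 0.005644 mg/L.
After input B: C = (3.11·0.005644 + 0.0645·0.265) / 3.175 = 0.01091 mg/L.
130 L/s = 0.13 m³/s.
After input C: C = (3.175·0.01091 + 0.13·1.17) / 3.304 = 0.05651 mg/L.

0.0565 mg/L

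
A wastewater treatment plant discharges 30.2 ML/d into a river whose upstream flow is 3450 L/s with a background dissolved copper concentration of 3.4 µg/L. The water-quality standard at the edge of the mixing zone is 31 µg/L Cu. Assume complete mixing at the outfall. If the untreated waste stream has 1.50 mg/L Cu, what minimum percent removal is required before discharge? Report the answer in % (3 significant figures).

30.2 ML/d = 0.3495 m³/s.
3450 L/s = 3.45 m³/s.
3.4 µg/L = 0.0034 mg/L.
31 µg/L = 0.031 mg/L.
Mass balance: 0.031·3.8 = 0.3495·Cₑ + 3.45·0.0034.
Cₑ = (0.1178 − 0.01173) / 0.3495 = 0.3034 mg/L.
Required removal = 1 − 0.3034/1.50 = 79.77 %.

79.8 %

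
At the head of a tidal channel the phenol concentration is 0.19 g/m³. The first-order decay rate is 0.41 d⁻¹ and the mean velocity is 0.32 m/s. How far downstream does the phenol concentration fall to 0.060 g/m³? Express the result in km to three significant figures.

From C = C₀·e^(−kt), t = ln(C₀/C)/k = ln(0.19/0.060)/0.41 = 1.153/0.41 = 2.811 d.
Distance = v·t = 0.32 m/s × 2.429e+05 s = 7.773e+04 m = 77.73 km.

77.7 km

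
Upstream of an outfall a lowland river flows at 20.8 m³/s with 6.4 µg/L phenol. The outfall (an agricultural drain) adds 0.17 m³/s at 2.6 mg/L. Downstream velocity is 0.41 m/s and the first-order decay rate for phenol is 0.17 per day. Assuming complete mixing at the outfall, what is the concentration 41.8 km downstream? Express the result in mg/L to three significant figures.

0.0224 mg/L

6.4 µg/L = 0.0064 mg/L.
After complete mixing, C₀ = (0.17·2.6 + 20.8·0.0064) / 20.97 = 0.02743 mg/L.
Travel time t = 4.18e+04 m / 0.41 m/s = 1.02e+05 s = 1.18 d.
C = 0.02743·exp(−0.17·1.18) = 0.02743·0.8182 = 0.02244 mg/L.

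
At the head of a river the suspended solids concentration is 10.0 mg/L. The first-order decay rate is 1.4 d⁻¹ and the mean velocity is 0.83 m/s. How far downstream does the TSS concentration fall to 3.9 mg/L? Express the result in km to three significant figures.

From C = C₀·e^(−kt), t = ln(C₀/C)/k = ln(10.0/3.9)/1.4 = 0.9416/1.4 = 0.6726 d.
Distance = v·t = 0.83 m/s × 5.811e+04 s = 4.823e+04 m = 48.23 km.

48.2 km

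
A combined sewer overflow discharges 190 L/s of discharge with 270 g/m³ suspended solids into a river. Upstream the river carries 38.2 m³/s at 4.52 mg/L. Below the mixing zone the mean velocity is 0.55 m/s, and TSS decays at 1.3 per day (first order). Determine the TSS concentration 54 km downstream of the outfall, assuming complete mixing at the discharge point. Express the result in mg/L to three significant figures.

1.33 mg/L

190 L/s = 0.19 m³/s.
After complete mixing, C₀ = (0.19·270 + 38.2·4.52) / 38.39 = 5.834 mg/L.
Travel time t = 5.4e+04 m / 0.55 m/s = 9.818e+04 s = 1.136 d.
C = 5.834·exp(−1.3·1.136) = 5.834·0.2283 = 1.332 mg/L.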